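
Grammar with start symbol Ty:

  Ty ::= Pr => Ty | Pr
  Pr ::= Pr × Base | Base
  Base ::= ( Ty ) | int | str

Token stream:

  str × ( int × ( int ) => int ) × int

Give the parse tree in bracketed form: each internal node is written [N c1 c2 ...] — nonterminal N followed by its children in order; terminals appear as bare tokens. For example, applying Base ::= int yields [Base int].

Ty
Pr
Pr × Base
Pr × Base × Base
Base × Base × Base
str × Base × Base
str × ( Ty ) × Base
str × ( Pr => Ty ) × Base
str × ( Pr × Base => Ty ) × Base
str × ( Base × Base => Ty ) × Base
str × ( int × Base => Ty ) × Base
str × ( int × ( Ty ) => Ty ) × Base
str × ( int × ( Pr ) => Ty ) × Base
str × ( int × ( Base ) => Ty ) × Base
str × ( int × ( int ) => Ty ) × Base
str × ( int × ( int ) => Pr ) × Base
str × ( int × ( int ) => Base ) × Base
str × ( int × ( int ) => int ) × Base
str × ( int × ( int ) => int ) × int

[Ty [Pr [Pr [Pr [Base str]] × [Base ( [Ty [Pr [Pr [Base int]] × [Base ( [Ty [Pr [Base int]]] )]] => [Ty [Pr [Base int]]]] )]] × [Base int]]]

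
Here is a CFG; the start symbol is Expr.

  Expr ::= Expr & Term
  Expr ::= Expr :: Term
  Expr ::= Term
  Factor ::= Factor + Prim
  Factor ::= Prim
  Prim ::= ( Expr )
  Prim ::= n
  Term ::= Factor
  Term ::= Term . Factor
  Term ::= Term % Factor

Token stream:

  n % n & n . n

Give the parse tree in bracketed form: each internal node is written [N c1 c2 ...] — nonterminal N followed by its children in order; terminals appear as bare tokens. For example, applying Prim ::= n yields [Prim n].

[Expr [Expr [Term [Term [Factor [Prim n]]] % [Factor [Prim n]]]] & [Term [Term [Factor [Prim n]]] . [Factor [Prim n]]]]

Expr
Expr & Term
Term & Term
Term % Factor & Term
Factor % Factor & Term
Prim % Factor & Term
n % Factor & Term
n % Prim & Term
n % n & Term
n % n & Term . Factor
n % n & Factor . Factor
n % n & Prim . Factor
n % n & n . Factor
n % n & n . Prim
n % n & n . n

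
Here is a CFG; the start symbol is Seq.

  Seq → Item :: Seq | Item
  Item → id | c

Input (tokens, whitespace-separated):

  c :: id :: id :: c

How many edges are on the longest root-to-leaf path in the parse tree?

5

[Seq [Item c] :: [Seq [Item id] :: [Seq [Item id] :: [Seq [Item c]]]]]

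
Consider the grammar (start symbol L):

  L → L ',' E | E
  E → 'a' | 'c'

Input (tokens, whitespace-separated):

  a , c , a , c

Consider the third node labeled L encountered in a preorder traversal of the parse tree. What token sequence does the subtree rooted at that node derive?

[L [L [L [L [E a]] , [E c]] , [E a]] , [E c]]

a , c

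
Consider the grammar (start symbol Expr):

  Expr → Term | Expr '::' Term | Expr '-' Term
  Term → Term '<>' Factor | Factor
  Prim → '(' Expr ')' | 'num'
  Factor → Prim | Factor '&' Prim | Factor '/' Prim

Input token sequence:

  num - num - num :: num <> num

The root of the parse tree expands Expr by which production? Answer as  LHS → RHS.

[Expr [Expr [Expr [Expr [Term [Factor [Prim num]]]] - [Term [Factor [Prim num]]]] - [Term [Factor [Prim num]]]] :: [Term [Term [Factor [Prim num]]] <> [Factor [Prim num]]]]

Expr → Expr '::' Term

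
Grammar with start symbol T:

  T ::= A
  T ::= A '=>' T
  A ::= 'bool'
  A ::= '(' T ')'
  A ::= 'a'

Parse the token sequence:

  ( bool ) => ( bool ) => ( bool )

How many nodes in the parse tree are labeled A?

[T [A ( [T [A bool]] )] => [T [A ( [T [A bool]] )] => [T [A ( [T [A bool]] )]]]]

6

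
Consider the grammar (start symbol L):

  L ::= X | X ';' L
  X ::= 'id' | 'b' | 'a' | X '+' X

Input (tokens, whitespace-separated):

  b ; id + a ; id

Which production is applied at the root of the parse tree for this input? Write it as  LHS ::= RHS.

[L [X b] ; [L [X [X id] + [X a]] ; [L [X id]]]]

L ::= X ';' L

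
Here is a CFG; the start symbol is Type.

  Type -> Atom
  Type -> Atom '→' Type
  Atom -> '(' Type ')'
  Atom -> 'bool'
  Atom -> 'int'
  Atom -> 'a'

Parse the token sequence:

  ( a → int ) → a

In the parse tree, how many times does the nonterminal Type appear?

4

[Type [Atom ( [Type [Atom a] → [Type [Atom int]]] )] → [Type [Atom a]]]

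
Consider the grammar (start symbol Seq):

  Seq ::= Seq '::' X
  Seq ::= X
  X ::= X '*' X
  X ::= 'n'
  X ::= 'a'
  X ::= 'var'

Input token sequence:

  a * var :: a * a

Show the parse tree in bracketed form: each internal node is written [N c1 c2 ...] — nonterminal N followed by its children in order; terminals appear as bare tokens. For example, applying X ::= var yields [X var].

[Seq [Seq [X [X a] * [X var]]] :: [X [X a] * [X a]]]

Seq
Seq :: X
X :: X
X * X :: X
a * X :: X
a * var :: X
a * var :: X * X
a * var :: a * X
a * var :: a * a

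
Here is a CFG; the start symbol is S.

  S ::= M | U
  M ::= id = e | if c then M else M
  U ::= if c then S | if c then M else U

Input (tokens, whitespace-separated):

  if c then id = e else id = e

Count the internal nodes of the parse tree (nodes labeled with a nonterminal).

4

[S [M if c then [M id = e] else [M id = e]]]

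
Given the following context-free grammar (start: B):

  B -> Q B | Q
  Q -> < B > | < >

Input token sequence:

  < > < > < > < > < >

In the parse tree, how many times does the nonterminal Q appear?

5

[B [Q < >] [B [Q < >] [B [Q < >] [B [Q < >] [B [Q < >]]]]]]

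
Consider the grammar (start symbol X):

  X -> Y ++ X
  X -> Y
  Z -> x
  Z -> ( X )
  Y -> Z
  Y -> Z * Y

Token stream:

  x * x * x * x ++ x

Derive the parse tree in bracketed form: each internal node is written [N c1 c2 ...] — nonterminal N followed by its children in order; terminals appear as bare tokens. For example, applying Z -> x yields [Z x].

X
Y ++ X
Z * Y ++ X
x * Y ++ X
x * Z * Y ++ X
x * x * Y ++ X
x * x * Z * Y ++ X
x * x * x * Y ++ X
x * x * x * Z ++ X
x * x * x * x ++ X
x * x * x * x ++ Y
x * x * x * x ++ Z
x * x * x * x ++ x

[X [Y [Z x] * [Y [Z x] * [Y [Z x] * [Y [Z x]]]]] ++ [X [Y [Z x]]]]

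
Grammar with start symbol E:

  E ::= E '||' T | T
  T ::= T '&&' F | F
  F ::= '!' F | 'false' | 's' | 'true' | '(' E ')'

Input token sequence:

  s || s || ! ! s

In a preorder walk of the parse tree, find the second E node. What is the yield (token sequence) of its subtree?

[E [E [E [T [F s]]] || [T [F s]]] || [T [F ! [F ! [F s]]]]]

s || s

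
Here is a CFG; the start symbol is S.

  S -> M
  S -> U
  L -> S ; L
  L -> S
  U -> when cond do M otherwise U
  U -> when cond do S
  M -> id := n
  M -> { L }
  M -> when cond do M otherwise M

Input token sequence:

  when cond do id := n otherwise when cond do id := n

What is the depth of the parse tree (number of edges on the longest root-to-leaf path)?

[S [U when cond do [M id := n] otherwise [U when cond do [S [M id := n]]]]]

5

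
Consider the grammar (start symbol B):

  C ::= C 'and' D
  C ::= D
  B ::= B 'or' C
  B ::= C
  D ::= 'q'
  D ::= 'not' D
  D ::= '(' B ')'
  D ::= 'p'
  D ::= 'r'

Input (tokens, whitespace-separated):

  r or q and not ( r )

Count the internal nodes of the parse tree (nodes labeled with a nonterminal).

[B [B [C [D r]]] or [C [C [D q]] and [D not [D ( [B [C [D r]]] )]]]]

12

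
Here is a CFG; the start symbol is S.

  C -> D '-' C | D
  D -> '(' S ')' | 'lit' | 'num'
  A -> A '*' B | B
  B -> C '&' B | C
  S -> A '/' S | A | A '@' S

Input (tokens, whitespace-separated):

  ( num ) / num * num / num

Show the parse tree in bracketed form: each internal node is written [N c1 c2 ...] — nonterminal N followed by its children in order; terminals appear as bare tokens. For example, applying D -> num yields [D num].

[S [A [B [C [D ( [S [A [B [C [D num]]]]] )]]]] / [S [A [A [B [C [D num]]]] * [B [C [D num]]]] / [S [A [B [C [D num]]]]]]]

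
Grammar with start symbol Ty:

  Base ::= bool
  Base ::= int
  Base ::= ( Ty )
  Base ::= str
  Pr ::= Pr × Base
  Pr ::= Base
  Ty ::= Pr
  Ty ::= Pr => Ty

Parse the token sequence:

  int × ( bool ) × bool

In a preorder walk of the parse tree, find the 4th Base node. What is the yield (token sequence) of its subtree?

bool

[Ty [Pr [Pr [Pr [Base int]] × [Base ( [Ty [Pr [Base bool]]] )]] × [Base bool]]]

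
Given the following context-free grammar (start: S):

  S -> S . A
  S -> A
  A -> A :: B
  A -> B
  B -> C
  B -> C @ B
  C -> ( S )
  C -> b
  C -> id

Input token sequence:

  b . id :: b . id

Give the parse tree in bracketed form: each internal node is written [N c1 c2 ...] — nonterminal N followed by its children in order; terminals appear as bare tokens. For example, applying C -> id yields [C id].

S
S . A
S . A . A
A . A . A
B . A . A
C . A . A
b . A . A
b . A :: B . A
b . B :: B . A
b . C :: B . A
b . id :: B . A
b . id :: C . A
b . id :: b . A
b . id :: b . B
b . id :: b . C
b . id :: b . id

[S [S [S [A [B [C b]]]] . [A [A [B [C id]]] :: [B [C b]]]] . [A [B [C id]]]]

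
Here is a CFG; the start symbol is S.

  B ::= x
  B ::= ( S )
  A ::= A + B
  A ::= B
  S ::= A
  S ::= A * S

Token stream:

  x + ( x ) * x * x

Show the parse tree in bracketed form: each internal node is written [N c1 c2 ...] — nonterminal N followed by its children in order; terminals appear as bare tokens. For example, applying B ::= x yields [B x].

[S [A [A [B x]] + [B ( [S [A [B x]]] )]] * [S [A [B x]] * [S [A [B x]]]]]

S
A * S
A + B * S
B + B * S
x + B * S
x + ( S ) * S
x + ( A ) * S
x + ( B ) * S
x + ( x ) * S
x + ( x ) * A * S
x + ( x ) * B * S
x + ( x ) * x * S
x + ( x ) * x * A
x + ( x ) * x * B
x + ( x ) * x * x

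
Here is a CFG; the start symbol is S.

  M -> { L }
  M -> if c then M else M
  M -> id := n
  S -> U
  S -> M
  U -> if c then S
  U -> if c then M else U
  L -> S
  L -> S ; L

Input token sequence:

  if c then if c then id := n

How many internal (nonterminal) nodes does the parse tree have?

[S [U if c then [S [U if c then [S [M id := n]]]]]]

6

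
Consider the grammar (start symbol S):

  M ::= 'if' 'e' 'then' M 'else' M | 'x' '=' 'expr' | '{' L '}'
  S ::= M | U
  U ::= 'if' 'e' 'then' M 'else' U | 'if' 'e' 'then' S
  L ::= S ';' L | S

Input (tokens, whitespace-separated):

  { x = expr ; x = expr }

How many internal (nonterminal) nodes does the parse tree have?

[S [M { [L [S [M x = expr]] ; [L [S [M x = expr]]]] }]]

8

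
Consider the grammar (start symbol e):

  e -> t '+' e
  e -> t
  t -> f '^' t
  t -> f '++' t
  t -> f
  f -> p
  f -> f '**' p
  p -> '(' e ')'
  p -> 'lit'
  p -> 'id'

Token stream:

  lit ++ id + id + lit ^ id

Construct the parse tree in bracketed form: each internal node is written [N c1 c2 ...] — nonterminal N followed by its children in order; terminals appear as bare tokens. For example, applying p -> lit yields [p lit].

[e [t [f [p lit]] ++ [t [f [p id]]]] + [e [t [f [p id]]] + [e [t [f [p lit]] ^ [t [f [p id]]]]]]]

e
t + e
f ++ t + e
p ++ t + e
lit ++ t + e
lit ++ f + e
lit ++ p + e
lit ++ id + e
lit ++ id + t + e
lit ++ id + f + e
lit ++ id + p + e
lit ++ id + id + e
lit ++ id + id + t
lit ++ id + id + f ^ t
lit ++ id + id + p ^ t
lit ++ id + id + lit ^ t
lit ++ id + id + lit ^ f
lit ++ id + id + lit ^ p
lit ++ id + id + lit ^ id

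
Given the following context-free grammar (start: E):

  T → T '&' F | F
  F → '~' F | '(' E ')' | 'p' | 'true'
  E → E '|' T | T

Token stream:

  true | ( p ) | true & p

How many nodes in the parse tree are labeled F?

5

[E [E [E [T [F true]]] | [T [F ( [E [T [F p]]] )]]] | [T [T [F true]] & [F p]]]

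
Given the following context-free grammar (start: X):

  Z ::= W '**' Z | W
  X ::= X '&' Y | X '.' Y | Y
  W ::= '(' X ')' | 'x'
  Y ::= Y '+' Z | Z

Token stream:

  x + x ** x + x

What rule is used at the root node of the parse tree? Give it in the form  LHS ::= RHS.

X ::= Y

[X [Y [Y [Y [Z [W x]]] + [Z [W x] ** [Z [W x]]]] + [Z [W x]]]]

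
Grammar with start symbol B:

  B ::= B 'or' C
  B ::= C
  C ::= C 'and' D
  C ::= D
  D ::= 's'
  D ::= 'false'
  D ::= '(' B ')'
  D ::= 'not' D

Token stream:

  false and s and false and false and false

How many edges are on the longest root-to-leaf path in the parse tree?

7

[B [C [C [C [C [C [D false]] and [D s]] and [D false]] and [D false]] and [D false]]]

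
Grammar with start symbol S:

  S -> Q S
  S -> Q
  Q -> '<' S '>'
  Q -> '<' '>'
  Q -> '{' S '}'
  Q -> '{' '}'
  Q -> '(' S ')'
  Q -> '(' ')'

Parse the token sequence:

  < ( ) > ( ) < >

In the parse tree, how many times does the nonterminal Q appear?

[S [Q < [S [Q ( )]] >] [S [Q ( )] [S [Q < >]]]]

4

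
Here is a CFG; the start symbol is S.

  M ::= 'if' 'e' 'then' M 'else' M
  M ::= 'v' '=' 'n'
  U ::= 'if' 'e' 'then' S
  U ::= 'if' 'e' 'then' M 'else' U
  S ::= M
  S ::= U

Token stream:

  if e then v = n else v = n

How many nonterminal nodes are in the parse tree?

4

[S [M if e then [M v = n] else [M v = n]]]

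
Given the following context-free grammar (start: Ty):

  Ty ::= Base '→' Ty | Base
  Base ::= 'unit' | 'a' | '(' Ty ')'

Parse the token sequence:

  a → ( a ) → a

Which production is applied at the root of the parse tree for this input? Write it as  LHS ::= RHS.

[Ty [Base a] → [Ty [Base ( [Ty [Base a]] )] → [Ty [Base a]]]]

Ty ::= Base '→' Ty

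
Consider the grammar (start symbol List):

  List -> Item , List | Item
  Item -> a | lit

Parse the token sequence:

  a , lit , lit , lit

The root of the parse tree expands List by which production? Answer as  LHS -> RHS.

List -> Item , List

[List [Item a] , [List [Item lit] , [List [Item lit] , [List [Item lit]]]]]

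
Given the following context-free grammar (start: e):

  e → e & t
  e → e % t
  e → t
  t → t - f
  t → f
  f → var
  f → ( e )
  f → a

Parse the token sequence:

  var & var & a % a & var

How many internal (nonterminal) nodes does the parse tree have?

[e [e [e [e [e [t [f var]]] & [t [f var]]] & [t [f a]]] % [t [f a]]] & [t [f var]]]

15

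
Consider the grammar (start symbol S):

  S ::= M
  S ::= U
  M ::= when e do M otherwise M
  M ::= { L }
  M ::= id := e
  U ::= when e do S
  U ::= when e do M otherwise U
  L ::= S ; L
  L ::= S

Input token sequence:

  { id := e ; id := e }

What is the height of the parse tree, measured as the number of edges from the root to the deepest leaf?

6

[S [M { [L [S [M id := e]] ; [L [S [M id := e]]]] }]]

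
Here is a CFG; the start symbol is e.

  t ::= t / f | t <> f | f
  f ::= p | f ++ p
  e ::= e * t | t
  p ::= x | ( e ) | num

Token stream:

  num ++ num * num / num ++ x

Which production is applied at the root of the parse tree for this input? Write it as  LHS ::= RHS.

[e [e [t [f [f [p num]] ++ [p num]]]] * [t [t [f [p num]]] / [f [f [p num]] ++ [p x]]]]

e ::= e * t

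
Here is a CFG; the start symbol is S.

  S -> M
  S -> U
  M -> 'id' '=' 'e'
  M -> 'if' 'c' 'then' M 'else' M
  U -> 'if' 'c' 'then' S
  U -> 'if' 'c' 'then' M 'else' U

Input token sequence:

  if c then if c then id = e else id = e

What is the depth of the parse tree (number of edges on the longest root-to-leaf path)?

5

[S [U if c then [S [M if c then [M id = e] else [M id = e]]]]]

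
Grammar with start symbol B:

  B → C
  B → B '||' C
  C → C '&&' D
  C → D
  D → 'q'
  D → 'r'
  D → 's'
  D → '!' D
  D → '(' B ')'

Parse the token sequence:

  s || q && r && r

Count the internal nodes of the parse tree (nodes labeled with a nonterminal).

10

[B [B [C [D s]]] || [C [C [C [D q]] && [D r]] && [D r]]]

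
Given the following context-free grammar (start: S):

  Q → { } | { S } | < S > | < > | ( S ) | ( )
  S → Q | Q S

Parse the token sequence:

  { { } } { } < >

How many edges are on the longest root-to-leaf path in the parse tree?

4

[S [Q { [S [Q { }]] }] [S [Q { }] [S [Q < >]]]]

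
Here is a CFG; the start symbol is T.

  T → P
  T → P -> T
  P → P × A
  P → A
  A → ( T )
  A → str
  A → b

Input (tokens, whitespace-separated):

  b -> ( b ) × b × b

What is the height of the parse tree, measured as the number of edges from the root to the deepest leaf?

[T [P [A b]] -> [T [P [P [P [A ( [T [P [A b]]] )]] × [A b]] × [A b]]]]

9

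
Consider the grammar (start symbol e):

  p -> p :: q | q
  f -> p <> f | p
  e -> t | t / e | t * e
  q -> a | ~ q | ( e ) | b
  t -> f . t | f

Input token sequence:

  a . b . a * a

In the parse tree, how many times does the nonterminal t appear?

[e [t [f [p [q a]]] . [t [f [p [q b]]] . [t [f [p [q a]]]]]] * [e [t [f [p [q a]]]]]]

4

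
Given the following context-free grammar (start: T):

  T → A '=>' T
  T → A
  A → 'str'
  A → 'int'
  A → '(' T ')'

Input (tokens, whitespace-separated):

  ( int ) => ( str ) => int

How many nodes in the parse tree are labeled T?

5

[T [A ( [T [A int]] )] => [T [A ( [T [A str]] )] => [T [A int]]]]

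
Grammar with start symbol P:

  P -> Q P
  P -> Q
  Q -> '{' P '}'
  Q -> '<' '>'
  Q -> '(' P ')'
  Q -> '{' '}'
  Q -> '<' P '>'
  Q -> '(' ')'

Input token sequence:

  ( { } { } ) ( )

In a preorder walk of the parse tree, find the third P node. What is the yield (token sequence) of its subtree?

{ }

[P [Q ( [P [Q { }] [P [Q { }]]] )] [P [Q ( )]]]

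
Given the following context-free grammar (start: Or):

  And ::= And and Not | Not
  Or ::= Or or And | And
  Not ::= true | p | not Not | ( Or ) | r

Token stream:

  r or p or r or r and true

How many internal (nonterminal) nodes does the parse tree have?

[Or [Or [Or [Or [And [Not r]]] or [And [Not p]]] or [And [Not r]]] or [And [And [Not r]] and [Not true]]]

14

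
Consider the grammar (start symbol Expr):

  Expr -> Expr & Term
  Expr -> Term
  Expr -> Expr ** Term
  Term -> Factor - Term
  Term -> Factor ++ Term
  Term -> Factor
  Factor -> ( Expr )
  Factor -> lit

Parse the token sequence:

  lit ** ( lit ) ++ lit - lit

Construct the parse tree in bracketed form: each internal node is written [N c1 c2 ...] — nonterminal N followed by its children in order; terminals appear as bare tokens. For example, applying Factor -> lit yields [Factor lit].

Expr
Expr ** Term
Term ** Term
Factor ** Term
lit ** Term
lit ** Factor ++ Term
lit ** ( Expr ) ++ Term
lit ** ( Term ) ++ Term
lit ** ( Factor ) ++ Term
lit ** ( lit ) ++ Term
lit ** ( lit ) ++ Factor - Term
lit ** ( lit ) ++ lit - Term
lit ** ( lit ) ++ lit - Factor
lit ** ( lit ) ++ lit - lit

[Expr [Expr [Term [Factor lit]]] ** [Term [Factor ( [Expr [Term [Factor lit]]] )] ++ [Term [Factor lit] - [Term [Factor lit]]]]]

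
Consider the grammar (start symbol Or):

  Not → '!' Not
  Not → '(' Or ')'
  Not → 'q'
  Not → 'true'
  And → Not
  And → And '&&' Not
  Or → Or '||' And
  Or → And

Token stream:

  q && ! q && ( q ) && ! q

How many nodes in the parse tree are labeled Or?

2

[Or [And [And [And [And [Not q]] && [Not ! [Not q]]] && [Not ( [Or [And [Not q]]] )]] && [Not ! [Not q]]]]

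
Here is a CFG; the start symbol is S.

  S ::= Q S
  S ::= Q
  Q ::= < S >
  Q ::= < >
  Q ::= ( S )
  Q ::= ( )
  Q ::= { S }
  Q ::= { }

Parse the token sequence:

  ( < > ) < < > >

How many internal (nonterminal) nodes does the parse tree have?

[S [Q ( [S [Q < >]] )] [S [Q < [S [Q < >]] >]]]

8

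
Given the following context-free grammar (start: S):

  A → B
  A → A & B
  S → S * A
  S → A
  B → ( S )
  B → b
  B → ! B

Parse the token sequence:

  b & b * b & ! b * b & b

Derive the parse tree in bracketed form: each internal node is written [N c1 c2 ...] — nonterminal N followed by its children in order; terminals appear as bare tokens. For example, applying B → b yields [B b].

[S [S [S [A [A [B b]] & [B b]]] * [A [A [B b]] & [B ! [B b]]]] * [A [A [B b]] & [B b]]]

S
S * A
S * A * A
A * A * A
A & B * A * A
B & B * A * A
b & B * A * A
b & b * A * A
b & b * A & B * A
b & b * B & B * A
b & b * b & B * A
b & b * b & ! B * A
b & b * b & ! b * A
b & b * b & ! b * A & B
b & b * b & ! b * B & B
b & b * b & ! b * b & B
b & b * b & ! b * b & b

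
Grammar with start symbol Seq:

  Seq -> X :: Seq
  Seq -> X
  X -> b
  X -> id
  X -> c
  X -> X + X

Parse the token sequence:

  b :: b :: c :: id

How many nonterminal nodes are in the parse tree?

[Seq [X b] :: [Seq [X b] :: [Seq [X c] :: [Seq [X id]]]]]

8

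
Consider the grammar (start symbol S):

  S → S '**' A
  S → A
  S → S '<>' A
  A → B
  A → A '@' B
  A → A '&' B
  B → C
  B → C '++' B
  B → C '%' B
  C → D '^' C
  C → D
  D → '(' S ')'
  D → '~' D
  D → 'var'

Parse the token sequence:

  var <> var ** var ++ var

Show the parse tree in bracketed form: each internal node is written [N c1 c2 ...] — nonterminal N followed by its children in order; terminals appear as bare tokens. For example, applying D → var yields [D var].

S
S ** A
S <> A ** A
A <> A ** A
B <> A ** A
C <> A ** A
D <> A ** A
var <> A ** A
var <> B ** A
var <> C ** A
var <> D ** A
var <> var ** A
var <> var ** B
var <> var ** C ++ B
var <> var ** D ++ B
var <> var ** var ++ B
var <> var ** var ++ C
var <> var ** var ++ D
var <> var ** var ++ var

[S [S [S [A [B [C [D var]]]]] <> [A [B [C [D var]]]]] ** [A [B [C [D var]] ++ [B [C [D var]]]]]]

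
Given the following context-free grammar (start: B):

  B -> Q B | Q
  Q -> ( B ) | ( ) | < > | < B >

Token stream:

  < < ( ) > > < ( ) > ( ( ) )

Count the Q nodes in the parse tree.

[B [Q < [B [Q < [B [Q ( )]] >]] >] [B [Q < [B [Q ( )]] >] [B [Q ( [B [Q ( )]] )]]]]

7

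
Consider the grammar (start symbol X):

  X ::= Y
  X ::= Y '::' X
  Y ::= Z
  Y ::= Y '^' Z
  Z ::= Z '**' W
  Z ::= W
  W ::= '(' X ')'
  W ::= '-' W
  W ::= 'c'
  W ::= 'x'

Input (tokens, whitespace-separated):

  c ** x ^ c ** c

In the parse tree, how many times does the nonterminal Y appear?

[X [Y [Y [Z [Z [W c]] ** [W x]]] ^ [Z [Z [W c]] ** [W c]]]]

2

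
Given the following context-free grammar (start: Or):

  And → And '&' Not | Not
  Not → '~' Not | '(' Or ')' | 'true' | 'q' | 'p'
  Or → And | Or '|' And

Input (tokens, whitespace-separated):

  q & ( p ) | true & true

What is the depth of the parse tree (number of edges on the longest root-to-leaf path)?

7

[Or [Or [And [And [Not q]] & [Not ( [Or [And [Not p]]] )]]] | [And [And [Not true]] & [Not true]]]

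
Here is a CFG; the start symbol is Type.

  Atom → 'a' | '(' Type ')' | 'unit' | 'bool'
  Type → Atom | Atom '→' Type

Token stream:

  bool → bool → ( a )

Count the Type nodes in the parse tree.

[Type [Atom bool] → [Type [Atom bool] → [Type [Atom ( [Type [Atom a]] )]]]]

4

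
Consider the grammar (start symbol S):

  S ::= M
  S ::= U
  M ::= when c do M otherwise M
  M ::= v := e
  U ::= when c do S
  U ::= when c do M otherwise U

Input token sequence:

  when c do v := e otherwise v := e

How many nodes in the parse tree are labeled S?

1

[S [M when c do [M v := e] otherwise [M v := e]]]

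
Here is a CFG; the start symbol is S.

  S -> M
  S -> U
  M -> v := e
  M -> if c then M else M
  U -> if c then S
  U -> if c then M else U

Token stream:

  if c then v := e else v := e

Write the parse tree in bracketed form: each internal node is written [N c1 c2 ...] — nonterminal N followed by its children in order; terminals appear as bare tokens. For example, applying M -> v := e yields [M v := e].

[S [M if c then [M v := e] else [M v := e]]]

S
M
if c then M else M
if c then v := e else M
if c then v := e else v := e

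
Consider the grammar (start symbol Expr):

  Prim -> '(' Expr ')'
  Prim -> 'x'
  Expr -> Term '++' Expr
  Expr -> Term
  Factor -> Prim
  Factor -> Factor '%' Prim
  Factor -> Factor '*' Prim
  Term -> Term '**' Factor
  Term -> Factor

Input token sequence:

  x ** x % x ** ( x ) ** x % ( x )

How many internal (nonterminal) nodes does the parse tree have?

25

[Expr [Term [Term [Term [Term [Factor [Prim x]]] ** [Factor [Factor [Prim x]] % [Prim x]]] ** [Factor [Prim ( [Expr [Term [Factor [Prim x]]]] )]]] ** [Factor [Factor [Prim x]] % [Prim ( [Expr [Term [Factor [Prim x]]]] )]]]]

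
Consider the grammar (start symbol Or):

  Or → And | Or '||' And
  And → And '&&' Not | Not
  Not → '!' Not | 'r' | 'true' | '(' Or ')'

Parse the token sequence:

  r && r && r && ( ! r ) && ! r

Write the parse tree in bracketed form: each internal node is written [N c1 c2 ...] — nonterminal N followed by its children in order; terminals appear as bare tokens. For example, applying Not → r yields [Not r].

Or
And
And && Not
And && Not && Not
And && Not && Not && Not
And && Not && Not && Not && Not
Not && Not && Not && Not && Not
r && Not && Not && Not && Not
r && r && Not && Not && Not
r && r && r && Not && Not
r && r && r && ( Or ) && Not
r && r && r && ( And ) && Not
r && r && r && ( Not ) && Not
r && r && r && ( ! Not ) && Not
r && r && r && ( ! r ) && Not
r && r && r && ( ! r ) && ! Not
r && r && r && ( ! r ) && ! r

[Or [And [And [And [And [And [Not r]] && [Not r]] && [Not r]] && [Not ( [Or [And [Not ! [Not r]]]] )]] && [Not ! [Not r]]]]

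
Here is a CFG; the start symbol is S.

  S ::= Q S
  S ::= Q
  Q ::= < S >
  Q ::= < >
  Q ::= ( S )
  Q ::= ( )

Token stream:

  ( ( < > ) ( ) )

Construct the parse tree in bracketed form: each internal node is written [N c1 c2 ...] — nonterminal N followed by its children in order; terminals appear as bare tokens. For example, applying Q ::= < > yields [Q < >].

S
Q
( S )
( Q S )
( ( S ) S )
( ( Q ) S )
( ( < > ) S )
( ( < > ) Q )
( ( < > ) ( ) )

[S [Q ( [S [Q ( [S [Q < >]] )] [S [Q ( )]]] )]]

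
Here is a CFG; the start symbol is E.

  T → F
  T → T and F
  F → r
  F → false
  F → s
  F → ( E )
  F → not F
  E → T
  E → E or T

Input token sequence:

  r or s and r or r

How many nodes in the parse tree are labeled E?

3

[E [E [E [T [F r]]] or [T [T [F s]] and [F r]]] or [T [F r]]]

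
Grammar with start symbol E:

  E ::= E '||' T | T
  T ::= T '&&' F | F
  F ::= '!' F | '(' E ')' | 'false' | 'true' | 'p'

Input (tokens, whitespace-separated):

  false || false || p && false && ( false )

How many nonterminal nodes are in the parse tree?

[E [E [E [T [F false]]] || [T [F false]]] || [T [T [T [F p]] && [F false]] && [F ( [E [T [F false]]] )]]]

16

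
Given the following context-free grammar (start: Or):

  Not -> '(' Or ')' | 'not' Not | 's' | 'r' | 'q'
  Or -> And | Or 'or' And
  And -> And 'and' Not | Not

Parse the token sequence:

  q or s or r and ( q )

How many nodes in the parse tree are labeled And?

5

[Or [Or [Or [And [Not q]]] or [And [Not s]]] or [And [And [Not r]] and [Not ( [Or [And [Not q]]] )]]]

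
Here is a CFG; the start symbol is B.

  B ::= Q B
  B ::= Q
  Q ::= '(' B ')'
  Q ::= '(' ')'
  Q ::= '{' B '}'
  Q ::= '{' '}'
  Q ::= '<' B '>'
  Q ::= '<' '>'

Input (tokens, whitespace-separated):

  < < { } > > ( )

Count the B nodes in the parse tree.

[B [Q < [B [Q < [B [Q { }]] >]] >] [B [Q ( )]]]

4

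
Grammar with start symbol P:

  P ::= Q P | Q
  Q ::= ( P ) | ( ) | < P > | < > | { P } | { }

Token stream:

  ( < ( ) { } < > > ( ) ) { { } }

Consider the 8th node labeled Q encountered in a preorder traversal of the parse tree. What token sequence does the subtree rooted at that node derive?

{ }

[P [Q ( [P [Q < [P [Q ( )] [P [Q { }] [P [Q < >]]]] >] [P [Q ( )]]] )] [P [Q { [P [Q { }]] }]]]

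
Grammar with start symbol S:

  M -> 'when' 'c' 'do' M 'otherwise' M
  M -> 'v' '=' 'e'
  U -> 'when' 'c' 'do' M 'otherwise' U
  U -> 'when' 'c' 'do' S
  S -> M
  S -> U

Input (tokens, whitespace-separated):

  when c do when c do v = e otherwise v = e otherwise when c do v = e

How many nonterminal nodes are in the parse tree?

8

[S [U when c do [M when c do [M v = e] otherwise [M v = e]] otherwise [U when c do [S [M v = e]]]]]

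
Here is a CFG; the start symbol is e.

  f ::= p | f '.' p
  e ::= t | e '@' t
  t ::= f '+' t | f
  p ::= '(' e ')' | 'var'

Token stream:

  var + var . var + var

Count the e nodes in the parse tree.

1

[e [t [f [p var]] + [t [f [f [p var]] . [p var]] + [t [f [p var]]]]]]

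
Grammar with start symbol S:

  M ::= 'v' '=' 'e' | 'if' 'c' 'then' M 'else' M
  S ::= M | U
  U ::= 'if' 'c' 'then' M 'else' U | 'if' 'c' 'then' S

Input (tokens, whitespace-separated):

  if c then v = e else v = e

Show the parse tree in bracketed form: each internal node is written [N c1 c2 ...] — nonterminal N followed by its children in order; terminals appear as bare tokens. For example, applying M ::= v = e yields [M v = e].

[S [M if c then [M v = e] else [M v = e]]]

S
M
if c then M else M
if c then v = e else M
if c then v = e else v = e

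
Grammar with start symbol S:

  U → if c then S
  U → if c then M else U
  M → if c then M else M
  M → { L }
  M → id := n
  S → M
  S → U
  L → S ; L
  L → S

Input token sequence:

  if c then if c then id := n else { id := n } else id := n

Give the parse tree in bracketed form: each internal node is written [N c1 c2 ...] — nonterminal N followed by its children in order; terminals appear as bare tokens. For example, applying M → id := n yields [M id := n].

S
M
if c then M else M
if c then if c then M else M else M
if c then if c then id := n else M else M
if c then if c then id := n else { L } else M
if c then if c then id := n else { S } else M
if c then if c then id := n else { M } else M
if c then if c then id := n else { id := n } else M
if c then if c then id := n else { id := n } else id := n

[S [M if c then [M if c then [M id := n] else [M { [L [S [M id := n]]] }]] else [M id := n]]]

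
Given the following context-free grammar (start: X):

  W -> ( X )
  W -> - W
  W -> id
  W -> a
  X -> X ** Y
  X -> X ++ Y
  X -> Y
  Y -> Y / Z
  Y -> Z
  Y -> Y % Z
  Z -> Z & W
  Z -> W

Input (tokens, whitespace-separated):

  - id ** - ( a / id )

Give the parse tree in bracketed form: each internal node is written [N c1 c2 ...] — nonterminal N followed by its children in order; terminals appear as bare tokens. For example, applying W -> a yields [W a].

X
X ** Y
Y ** Y
Z ** Y
W ** Y
- W ** Y
- id ** Y
- id ** Z
- id ** W
- id ** - W
- id ** - ( X )
- id ** - ( Y )
- id ** - ( Y / Z )
- id ** - ( Z / Z )
- id ** - ( W / Z )
- id ** - ( a / Z )
- id ** - ( a / W )
- id ** - ( a / id )

[X [X [Y [Z [W - [W id]]]]] ** [Y [Z [W - [W ( [X [Y [Y [Z [W a]]] / [Z [W id]]]] )]]]]]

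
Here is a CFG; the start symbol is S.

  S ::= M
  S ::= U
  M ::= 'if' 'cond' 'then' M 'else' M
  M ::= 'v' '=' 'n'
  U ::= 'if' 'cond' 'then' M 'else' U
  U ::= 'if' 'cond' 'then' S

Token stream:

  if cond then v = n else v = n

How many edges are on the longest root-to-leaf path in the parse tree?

[S [M if cond then [M v = n] else [M v = n]]]

3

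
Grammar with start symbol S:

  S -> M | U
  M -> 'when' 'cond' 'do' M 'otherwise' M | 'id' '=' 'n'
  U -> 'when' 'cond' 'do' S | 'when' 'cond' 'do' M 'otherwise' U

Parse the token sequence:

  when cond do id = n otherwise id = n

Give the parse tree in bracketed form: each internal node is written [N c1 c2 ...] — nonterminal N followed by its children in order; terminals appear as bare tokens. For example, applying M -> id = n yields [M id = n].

S
M
when cond do M otherwise M
when cond do id = n otherwise M
when cond do id = n otherwise id = n

[S [M when cond do [M id = n] otherwise [M id = n]]]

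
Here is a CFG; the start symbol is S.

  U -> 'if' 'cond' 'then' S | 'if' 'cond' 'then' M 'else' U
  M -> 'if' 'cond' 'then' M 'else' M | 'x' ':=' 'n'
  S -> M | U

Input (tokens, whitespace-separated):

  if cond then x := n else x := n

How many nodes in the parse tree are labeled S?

1

[S [M if cond then [M x := n] else [M x := n]]]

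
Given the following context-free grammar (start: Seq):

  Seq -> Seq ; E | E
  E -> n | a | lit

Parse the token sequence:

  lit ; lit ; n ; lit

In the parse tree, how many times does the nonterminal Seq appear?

4

[Seq [Seq [Seq [Seq [E lit]] ; [E lit]] ; [E n]] ; [E lit]]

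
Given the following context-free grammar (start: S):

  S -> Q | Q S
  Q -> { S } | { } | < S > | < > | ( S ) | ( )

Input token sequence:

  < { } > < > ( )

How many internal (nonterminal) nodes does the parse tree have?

[S [Q < [S [Q { }]] >] [S [Q < >] [S [Q ( )]]]]

8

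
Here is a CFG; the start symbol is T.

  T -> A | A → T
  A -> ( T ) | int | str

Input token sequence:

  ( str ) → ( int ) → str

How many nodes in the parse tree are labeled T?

5

[T [A ( [T [A str]] )] → [T [A ( [T [A int]] )] → [T [A str]]]]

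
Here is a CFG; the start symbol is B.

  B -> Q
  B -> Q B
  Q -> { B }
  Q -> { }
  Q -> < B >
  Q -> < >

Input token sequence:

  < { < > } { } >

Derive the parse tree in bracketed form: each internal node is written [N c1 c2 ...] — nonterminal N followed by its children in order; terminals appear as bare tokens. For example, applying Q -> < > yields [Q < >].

B
Q
< B >
< Q B >
< { B } B >
< { Q } B >
< { < > } B >
< { < > } Q >
< { < > } { } >

[B [Q < [B [Q { [B [Q < >]] }] [B [Q { }]]] >]]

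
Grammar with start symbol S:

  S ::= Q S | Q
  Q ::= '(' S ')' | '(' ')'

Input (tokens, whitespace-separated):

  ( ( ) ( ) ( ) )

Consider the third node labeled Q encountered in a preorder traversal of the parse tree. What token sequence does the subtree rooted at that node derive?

( )

[S [Q ( [S [Q ( )] [S [Q ( )] [S [Q ( )]]]] )]]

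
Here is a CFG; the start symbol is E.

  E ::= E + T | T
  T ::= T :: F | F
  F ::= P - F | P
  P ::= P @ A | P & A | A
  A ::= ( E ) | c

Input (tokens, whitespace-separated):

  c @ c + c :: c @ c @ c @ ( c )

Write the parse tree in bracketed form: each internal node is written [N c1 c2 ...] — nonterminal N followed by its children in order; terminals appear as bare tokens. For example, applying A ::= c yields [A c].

[E [E [T [F [P [P [A c]] @ [A c]]]]] + [T [T [F [P [A c]]]] :: [F [P [P [P [P [A c]] @ [A c]] @ [A c]] @ [A ( [E [T [F [P [A c]]]]] )]]]]]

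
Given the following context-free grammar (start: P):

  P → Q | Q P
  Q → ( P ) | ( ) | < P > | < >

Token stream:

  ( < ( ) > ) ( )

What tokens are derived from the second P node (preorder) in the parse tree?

< ( ) >

[P [Q ( [P [Q < [P [Q ( )]] >]] )] [P [Q ( )]]]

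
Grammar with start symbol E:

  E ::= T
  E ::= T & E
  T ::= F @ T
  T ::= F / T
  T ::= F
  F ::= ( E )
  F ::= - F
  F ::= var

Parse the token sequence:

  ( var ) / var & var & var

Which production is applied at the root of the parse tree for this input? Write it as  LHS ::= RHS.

E ::= T & E

[E [T [F ( [E [T [F var]]] )] / [T [F var]]] & [E [T [F var]] & [E [T [F var]]]]]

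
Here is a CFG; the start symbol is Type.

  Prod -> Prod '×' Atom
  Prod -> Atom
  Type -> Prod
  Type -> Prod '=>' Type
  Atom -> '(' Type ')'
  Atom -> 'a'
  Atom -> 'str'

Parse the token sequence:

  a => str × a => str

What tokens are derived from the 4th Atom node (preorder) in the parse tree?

str

[Type [Prod [Atom a]] => [Type [Prod [Prod [Atom str]] × [Atom a]] => [Type [Prod [Atom str]]]]]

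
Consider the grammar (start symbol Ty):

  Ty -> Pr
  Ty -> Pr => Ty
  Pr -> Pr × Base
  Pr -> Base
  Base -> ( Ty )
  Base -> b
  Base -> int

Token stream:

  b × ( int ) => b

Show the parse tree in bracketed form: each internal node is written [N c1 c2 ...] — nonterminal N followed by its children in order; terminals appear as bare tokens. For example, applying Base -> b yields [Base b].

[Ty [Pr [Pr [Base b]] × [Base ( [Ty [Pr [Base int]]] )]] => [Ty [Pr [Base b]]]]

Ty
Pr => Ty
Pr × Base => Ty
Base × Base => Ty
b × Base => Ty
b × ( Ty ) => Ty
b × ( Pr ) => Ty
b × ( Base ) => Ty
b × ( int ) => Ty
b × ( int ) => Pr
b × ( int ) => Base
b × ( int ) => b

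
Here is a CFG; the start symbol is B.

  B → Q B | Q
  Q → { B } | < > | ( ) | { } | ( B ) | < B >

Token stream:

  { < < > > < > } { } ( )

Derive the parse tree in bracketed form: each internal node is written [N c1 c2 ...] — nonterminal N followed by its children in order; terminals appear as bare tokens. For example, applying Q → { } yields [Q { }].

B
Q B
{ B } B
{ Q B } B
{ < B > B } B
{ < Q > B } B
{ < < > > B } B
{ < < > > Q } B
{ < < > > < > } B
{ < < > > < > } Q B
{ < < > > < > } { } B
{ < < > > < > } { } Q
{ < < > > < > } { } ( )

[B [Q { [B [Q < [B [Q < >]] >] [B [Q < >]]] }] [B [Q { }] [B [Q ( )]]]]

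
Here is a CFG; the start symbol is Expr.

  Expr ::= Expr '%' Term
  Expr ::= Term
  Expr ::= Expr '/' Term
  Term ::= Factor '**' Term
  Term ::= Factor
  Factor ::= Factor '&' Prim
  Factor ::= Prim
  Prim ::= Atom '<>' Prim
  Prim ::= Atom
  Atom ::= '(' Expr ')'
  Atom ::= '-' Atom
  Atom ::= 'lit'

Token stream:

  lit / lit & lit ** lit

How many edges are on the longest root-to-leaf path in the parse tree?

6

[Expr [Expr [Term [Factor [Prim [Atom lit]]]]] / [Term [Factor [Factor [Prim [Atom lit]]] & [Prim [Atom lit]]] ** [Term [Factor [Prim [Atom lit]]]]]]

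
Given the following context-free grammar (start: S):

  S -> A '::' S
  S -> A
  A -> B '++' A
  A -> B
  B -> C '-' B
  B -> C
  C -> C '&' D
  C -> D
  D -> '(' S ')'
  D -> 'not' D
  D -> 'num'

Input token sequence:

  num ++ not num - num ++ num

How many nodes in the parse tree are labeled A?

3

[S [A [B [C [D num]]] ++ [A [B [C [D not [D num]]] - [B [C [D num]]]] ++ [A [B [C [D num]]]]]]]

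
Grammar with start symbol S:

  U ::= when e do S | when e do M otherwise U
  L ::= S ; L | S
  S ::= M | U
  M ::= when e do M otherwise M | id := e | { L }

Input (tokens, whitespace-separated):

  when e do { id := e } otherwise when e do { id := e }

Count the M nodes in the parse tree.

4

[S [U when e do [M { [L [S [M id := e]]] }] otherwise [U when e do [S [M { [L [S [M id := e]]] }]]]]]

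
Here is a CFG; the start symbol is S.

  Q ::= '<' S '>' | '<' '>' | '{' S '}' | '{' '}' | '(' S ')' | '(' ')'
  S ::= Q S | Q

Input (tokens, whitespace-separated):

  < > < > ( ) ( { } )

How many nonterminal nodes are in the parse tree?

[S [Q < >] [S [Q < >] [S [Q ( )] [S [Q ( [S [Q { }]] )]]]]]

10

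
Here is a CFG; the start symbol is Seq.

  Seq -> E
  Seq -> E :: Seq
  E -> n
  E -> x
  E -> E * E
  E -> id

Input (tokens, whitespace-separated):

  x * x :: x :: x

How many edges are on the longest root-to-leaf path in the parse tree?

4

[Seq [E [E x] * [E x]] :: [Seq [E x] :: [Seq [E x]]]]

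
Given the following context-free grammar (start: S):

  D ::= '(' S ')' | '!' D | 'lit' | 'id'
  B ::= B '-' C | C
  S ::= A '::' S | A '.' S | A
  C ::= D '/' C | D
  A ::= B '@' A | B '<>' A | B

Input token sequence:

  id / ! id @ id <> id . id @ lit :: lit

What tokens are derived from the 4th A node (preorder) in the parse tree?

id @ lit

[S [A [B [C [D id] / [C [D ! [D id]]]]] @ [A [B [C [D id]]] <> [A [B [C [D id]]]]]] . [S [A [B [C [D id]]] @ [A [B [C [D lit]]]]] :: [S [A [B [C [D lit]]]]]]]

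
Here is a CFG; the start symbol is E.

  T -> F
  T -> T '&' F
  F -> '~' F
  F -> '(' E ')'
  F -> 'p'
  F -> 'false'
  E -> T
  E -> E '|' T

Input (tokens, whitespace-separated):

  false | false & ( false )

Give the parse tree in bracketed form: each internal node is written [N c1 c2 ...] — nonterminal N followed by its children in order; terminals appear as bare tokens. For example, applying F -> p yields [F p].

E
E | T
T | T
F | T
false | T
false | T & F
false | F & F
false | false & F
false | false & ( E )
false | false & ( T )
false | false & ( F )
false | false & ( false )

[E [E [T [F false]]] | [T [T [F false]] & [F ( [E [T [F false]]] )]]]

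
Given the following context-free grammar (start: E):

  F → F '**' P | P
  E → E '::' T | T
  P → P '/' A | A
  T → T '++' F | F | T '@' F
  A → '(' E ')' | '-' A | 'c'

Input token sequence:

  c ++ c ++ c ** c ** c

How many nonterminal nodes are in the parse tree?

19

[E [T [T [T [F [P [A c]]]] ++ [F [P [A c]]]] ++ [F [F [F [P [A c]]] ** [P [A c]]] ** [P [A c]]]]]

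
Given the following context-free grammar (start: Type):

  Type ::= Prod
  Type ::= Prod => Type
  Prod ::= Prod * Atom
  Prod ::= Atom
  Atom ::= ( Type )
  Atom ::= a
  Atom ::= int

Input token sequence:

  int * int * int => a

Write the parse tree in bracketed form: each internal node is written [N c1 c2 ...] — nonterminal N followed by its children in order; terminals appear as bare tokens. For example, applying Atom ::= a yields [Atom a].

Type
Prod => Type
Prod * Atom => Type
Prod * Atom * Atom => Type
Atom * Atom * Atom => Type
int * Atom * Atom => Type
int * int * Atom => Type
int * int * int => Type
int * int * int => Prod
int * int * int => Atom
int * int * int => a

[Type [Prod [Prod [Prod [Atom int]] * [Atom int]] * [Atom int]] => [Type [Prod [Atom a]]]]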